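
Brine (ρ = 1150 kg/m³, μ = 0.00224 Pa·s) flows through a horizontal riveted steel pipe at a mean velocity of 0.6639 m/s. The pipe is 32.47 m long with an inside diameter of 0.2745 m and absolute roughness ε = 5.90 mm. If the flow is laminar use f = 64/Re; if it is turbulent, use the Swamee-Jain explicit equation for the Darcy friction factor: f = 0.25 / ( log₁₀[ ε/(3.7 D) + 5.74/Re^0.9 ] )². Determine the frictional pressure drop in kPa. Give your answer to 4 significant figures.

ΔP ≈ 1.518 kPa

Reynolds number Re = ρVD/μ = 1150 · 0.6639 · 0.2745 / 0.00224 = 9.356e+04.
Re > 4000 → turbulent. Relative roughness ε/D = 0.0059/0.2745 = 0.0215. Swamee-Jain: f = 0.25/(log₁₀[0.0215/3.7 + 5.74/9.356e+04^0.9])² = 0.25/(log₁₀[0.00581 + 0.000193])² = 0.25/(-2.222)² = 0.05065.
Darcy-Weisbach: ΔP = f(L/D)(ρV²/2) = 0.05065·(32.47/0.2745)·(1150·0.6639²/2) = 0.05065·118.3·253.4 = 1518 Pa.
ΔP = 1518 Pa = 1.518 kPa.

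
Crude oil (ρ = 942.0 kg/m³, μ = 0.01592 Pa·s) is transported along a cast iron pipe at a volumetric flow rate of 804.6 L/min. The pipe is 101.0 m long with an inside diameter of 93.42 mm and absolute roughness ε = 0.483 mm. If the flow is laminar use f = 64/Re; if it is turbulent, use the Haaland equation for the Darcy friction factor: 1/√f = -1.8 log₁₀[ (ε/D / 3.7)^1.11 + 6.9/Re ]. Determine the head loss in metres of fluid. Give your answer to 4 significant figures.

Q = 804.6 L/min = 804.6/60000 = 0.01341 m³/s.
Cross-sectional area A = πD²/4 = π(0.09342)²/4 = 0.006854 m²; mean velocity V = Q/A = 0.01341/0.006854 = 1.956 m/s.
Reynolds number Re = ρVD/μ = 942 · 1.956 · 0.09342 / 0.0159 = 1.081e+04.
Re > 4000 → turbulent. Relative roughness ε/D = 0.000483/0.09342 = 0.00517. Haaland: 1/√f = -1.8 log₁₀[(0.00517/3.7)^1.11 + 6.9/1.081e+04] = -1.8 log₁₀[0.000678 + 0.000638] = 5.185, so f = 0.03719.
Darcy-Weisbach: ΔP = f(L/D)(ρV²/2) = 0.03719·(101/0.09342)·(942·1.956²/2) = 0.03719·1081·1803 = 7.249e+04 Pa.
Head loss h_f = ΔP/(ρg) = 7.249e+04/(942·9.81) = 7.844 m.

h_f ≈ 7.844 m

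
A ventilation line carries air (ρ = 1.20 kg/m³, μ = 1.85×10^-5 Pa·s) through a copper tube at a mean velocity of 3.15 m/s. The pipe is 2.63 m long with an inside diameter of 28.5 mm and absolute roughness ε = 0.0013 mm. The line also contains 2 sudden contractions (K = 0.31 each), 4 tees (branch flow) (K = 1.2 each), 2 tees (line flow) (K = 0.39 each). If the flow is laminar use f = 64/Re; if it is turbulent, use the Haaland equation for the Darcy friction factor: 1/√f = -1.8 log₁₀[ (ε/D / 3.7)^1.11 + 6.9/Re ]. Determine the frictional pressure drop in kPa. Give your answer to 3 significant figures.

Reynolds number Re = ρVD/μ = 1.2 · 3.15 · 0.0285 / 1.85e-05 = 5823.
Re > 4000 → turbulent. Relative roughness ε/D = 1.3e-06/0.0285 = 4.56e-05. Haaland: 1/√f = -1.8 log₁₀[(4.56e-05/3.7)^1.11 + 6.9/5823] = -1.8 log₁₀[3.56e-06 + 0.00118] = 5.265, so f = 0.03607.
Total minor-loss coefficient ΣK = 2·0.31 + 4·1.2 + 2·0.39 = 6.2.
ΔP = [f·L/D + ΣK]·(ρV²/2) = [0.03607·2.63/0.0285 + 6.2]·(1.2·3.15²/2) = [3.329 + 6.2]·5.953 = 56.73 Pa.
ΔP = 56.73 Pa = 0.0567 kPa.

ΔP ≈ 0.0567 kPa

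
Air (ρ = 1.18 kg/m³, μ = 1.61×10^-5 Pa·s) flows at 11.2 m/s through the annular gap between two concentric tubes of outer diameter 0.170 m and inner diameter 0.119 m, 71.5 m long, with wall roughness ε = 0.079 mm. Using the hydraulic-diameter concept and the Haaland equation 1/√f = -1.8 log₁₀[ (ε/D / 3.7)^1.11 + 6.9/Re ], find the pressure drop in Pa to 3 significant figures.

ΔP ≈ 2670 Pa

Hydraulic diameter D_h = 4A/P = D_o - D_i = 0.17 - 0.119 = 0.051 m.
Re = ρVD_h/μ = 1.18·11.2·0.051/1.61e-05 = 4.186e+04.
ε/D_h = 7.9e-05/0.051 = 0.00155; Haaland gives 1/√f = -1.8 log₁₀[0.000178+0.000165] = 6.237, so f = 0.02571.
ΔP = f(L/D_h)(ρV²/2) = 0.02571·71.5/0.051·74.01 = 2667 Pa.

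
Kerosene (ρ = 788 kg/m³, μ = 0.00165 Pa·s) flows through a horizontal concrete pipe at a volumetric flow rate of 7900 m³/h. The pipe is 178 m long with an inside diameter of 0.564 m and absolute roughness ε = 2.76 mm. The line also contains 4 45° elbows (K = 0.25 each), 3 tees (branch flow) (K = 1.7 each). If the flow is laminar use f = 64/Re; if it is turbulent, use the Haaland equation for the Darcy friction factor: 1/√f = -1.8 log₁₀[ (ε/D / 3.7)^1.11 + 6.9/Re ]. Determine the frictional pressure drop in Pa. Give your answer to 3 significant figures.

ΔP ≈ 476000 Pa

Q = 7900 m³/h = 7900/3600 = 2.194 m³/s.
Cross-sectional area A = πD²/4 = π(0.564)²/4 = 0.2498 m²; mean velocity V = Q/A = 2.194/0.2498 = 8.784 m/s.
Reynolds number Re = ρVD/μ = 788 · 8.784 · 0.564 / 0.00165 = 2.366e+06.
Re > 4000 → turbulent. Relative roughness ε/D = 0.00276/0.564 = 0.00489. Haaland: 1/√f = -1.8 log₁₀[(0.00489/3.7)^1.11 + 6.9/2.366e+06] = -1.8 log₁₀[0.000638 + 2.92e-06] = 5.748, so f = 0.03027.
Total minor-loss coefficient ΣK = 4·0.25 + 3·1.7 = 6.1.
ΔP = [f·L/D + ΣK]·(ρV²/2) = [0.03027·178/0.564 + 6.1]·(788·8.784²/2) = [9.553 + 6.1]·3.04e+04 = 4.758e+05 Pa.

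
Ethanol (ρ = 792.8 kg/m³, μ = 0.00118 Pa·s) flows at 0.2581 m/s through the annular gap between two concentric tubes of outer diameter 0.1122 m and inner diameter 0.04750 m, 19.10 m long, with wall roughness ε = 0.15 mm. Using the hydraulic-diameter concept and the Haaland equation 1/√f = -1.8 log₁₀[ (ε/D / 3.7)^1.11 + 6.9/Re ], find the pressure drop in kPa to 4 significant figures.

Hydraulic diameter D_h = 4A/P = D_o - D_i = 0.1122 - 0.0475 = 0.0647 m.
Re = ρVD_h/μ = 792.8·0.2581·0.0647/0.00118 = 1.122e+04.
ε/D_h = 0.00015/0.0647 = 0.00232; Haaland gives 1/√f = -1.8 log₁₀[0.000278+0.000615] = 5.488, so f = 0.0332.
ΔP = f(L/D_h)(ρV²/2) = 0.0332·19.1/0.0647·26.41 = 258.8 Pa.
ΔP = 0.2588 kPa.

ΔP ≈ 0.2588 kPa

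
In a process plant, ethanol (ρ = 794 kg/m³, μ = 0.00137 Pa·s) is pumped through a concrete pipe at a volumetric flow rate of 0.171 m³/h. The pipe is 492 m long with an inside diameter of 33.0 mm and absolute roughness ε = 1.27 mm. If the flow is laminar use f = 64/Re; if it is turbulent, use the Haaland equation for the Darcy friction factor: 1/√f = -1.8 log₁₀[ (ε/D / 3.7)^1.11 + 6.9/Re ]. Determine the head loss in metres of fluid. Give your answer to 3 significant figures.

h_f ≈ 0.141 m

Q = 0.171 m³/h = 0.171/3600 = 4.75e-05 m³/s.
Cross-sectional area A = πD²/4 = π(0.033)²/4 = 0.0008553 m²; mean velocity V = Q/A = 4.75e-05/0.0008553 = 0.05554 m/s.
Reynolds number Re = ρVD/μ = 794 · 0.05554 · 0.033 / 0.00137 = 1062.
Re < 2300 → laminar flow, so f = 64/Re = 64/1062 = 0.06025 (the turbulent correlation is not needed).
Darcy-Weisbach: ΔP = f(L/D)(ρV²/2) = 0.06025·(492/0.033)·(794·0.05554²/2) = 0.06025·1.491e+04·1.224 = 1100 Pa.
Head loss h_f = ΔP/(ρg) = 1100/(794·9.81) = 0.141 m.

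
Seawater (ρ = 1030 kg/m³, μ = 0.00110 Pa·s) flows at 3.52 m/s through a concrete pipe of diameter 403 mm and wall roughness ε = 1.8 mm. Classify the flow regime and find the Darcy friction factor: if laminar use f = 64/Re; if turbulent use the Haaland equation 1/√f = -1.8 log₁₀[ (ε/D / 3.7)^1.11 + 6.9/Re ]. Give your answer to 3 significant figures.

f ≈ 0.0295

Re = ρVD/μ = 1030·3.52·0.403/0.0011 = 1.328e+06.
Re > 4000 → turbulent. ε/D = 0.0018/0.403 = 0.00447; Haaland: 1/√f = -1.8 log₁₀[0.000576 + 5.19e-06] = 5.824, so f = 0.02949.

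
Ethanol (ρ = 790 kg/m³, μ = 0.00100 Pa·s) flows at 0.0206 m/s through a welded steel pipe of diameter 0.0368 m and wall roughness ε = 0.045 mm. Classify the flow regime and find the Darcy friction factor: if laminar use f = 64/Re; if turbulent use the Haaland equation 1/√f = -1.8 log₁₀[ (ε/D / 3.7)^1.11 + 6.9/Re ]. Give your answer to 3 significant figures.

Re = ρVD/μ = 790·0.0206·0.0368/0.001 = 598.9.
Re < 2300 → laminar, so f = 64/Re = 0.1069 (roughness is irrelevant in laminar flow).

f ≈ 0.107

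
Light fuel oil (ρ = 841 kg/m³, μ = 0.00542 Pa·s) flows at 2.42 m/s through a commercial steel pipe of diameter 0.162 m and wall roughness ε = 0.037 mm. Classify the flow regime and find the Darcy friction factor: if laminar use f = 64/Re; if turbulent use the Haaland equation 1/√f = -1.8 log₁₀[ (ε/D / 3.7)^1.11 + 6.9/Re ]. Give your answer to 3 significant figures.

Re = ρVD/μ = 841·2.42·0.162/0.00542 = 6.083e+04.
Re > 4000 → turbulent. ε/D = 3.7e-05/0.162 = 0.000228; Haaland: 1/√f = -1.8 log₁₀[2.13e-05 + 0.000113] = 6.967, so f = 0.0206.

f ≈ 0.0206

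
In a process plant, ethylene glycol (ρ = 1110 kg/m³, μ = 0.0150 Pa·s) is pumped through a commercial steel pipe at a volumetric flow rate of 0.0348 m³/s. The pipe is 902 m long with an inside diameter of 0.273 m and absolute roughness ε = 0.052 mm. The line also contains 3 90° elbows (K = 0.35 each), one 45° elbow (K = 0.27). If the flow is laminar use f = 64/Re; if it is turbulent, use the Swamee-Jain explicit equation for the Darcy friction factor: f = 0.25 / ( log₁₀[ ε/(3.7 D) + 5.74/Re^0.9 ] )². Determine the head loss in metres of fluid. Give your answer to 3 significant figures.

h_f ≈ 1.80 m

Cross-sectional area A = πD²/4 = π(0.273)²/4 = 0.05853 m²; mean velocity V = Q/A = 0.0348/0.05853 = 0.5945 m/s.
Reynolds number Re = ρVD/μ = 1110 · 0.5945 · 0.273 / 0.015 = 1.201e+04.
Re > 4000 → turbulent. Relative roughness ε/D = 5.2e-05/0.273 = 0.00019. Swamee-Jain: f = 0.25/(log₁₀[0.00019/3.7 + 5.74/1.201e+04^0.9])² = 0.25/(log₁₀[5.15e-05 + 0.00122])² = 0.25/(-2.895)² = 0.02983.
Total minor-loss coefficient ΣK = 3·0.35 + 1·0.27 = 1.32.
ΔP = [f·L/D + ΣK]·(ρV²/2) = [0.02983·902/0.273 + 1.32]·(1110·0.5945²/2) = [98.57 + 1.32]·196.2 = 1.96e+04 Pa.
Head loss h_f = ΔP/(ρg) = 1.96e+04/(1110·9.81) = 1.80 m.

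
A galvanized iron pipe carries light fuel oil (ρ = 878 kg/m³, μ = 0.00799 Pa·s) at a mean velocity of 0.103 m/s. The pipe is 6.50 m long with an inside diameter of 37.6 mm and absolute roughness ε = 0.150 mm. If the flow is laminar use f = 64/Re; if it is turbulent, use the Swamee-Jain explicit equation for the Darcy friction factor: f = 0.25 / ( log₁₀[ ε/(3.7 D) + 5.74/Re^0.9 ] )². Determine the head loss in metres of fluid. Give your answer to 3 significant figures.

Reynolds number Re = ρVD/μ = 878 · 0.103 · 0.0376 / 0.00799 = 425.6.
Re < 2300 → laminar flow, so f = 64/Re = 64/425.6 = 0.1504 (the turbulent correlation is not needed).
Darcy-Weisbach: ΔP = f(L/D)(ρV²/2) = 0.1504·(6.5/0.0376)·(878·0.103²/2) = 0.1504·172.9·4.657 = 121.1 Pa.
Head loss h_f = ΔP/(ρg) = 121.1/(878·9.81) = 0.0141 m.

h_f ≈ 0.0141 m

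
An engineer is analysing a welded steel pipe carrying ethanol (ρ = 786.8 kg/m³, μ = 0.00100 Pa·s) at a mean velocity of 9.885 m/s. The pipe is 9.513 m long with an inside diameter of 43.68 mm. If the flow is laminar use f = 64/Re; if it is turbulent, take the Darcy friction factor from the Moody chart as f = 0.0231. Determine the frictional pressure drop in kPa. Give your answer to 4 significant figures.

Reynolds number Re = ρVD/μ = 786.8 · 9.885 · 0.04368 / 0.001 = 3.397e+05.
Re > 4000 → turbulent; use the Moody-chart value f = 0.0231.
Darcy-Weisbach: ΔP = f(L/D)(ρV²/2) = 0.0231·(9.513/0.04368)·(786.8·9.885²/2) = 0.0231·217.8·3.844e+04 = 1.934e+05 Pa.
ΔP = 1.934e+05 Pa = 193.4 kPa.

ΔP ≈ 193.4 kPa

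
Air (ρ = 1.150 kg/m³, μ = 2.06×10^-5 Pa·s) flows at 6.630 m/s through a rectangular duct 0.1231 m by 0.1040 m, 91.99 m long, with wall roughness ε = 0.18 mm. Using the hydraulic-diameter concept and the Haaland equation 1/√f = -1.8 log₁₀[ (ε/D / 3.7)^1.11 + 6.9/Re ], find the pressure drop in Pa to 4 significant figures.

ΔP ≈ 532.7 Pa

Hydraulic diameter D_h = 4A/P = 4·(0.1231·0.104)/(2·(0.1231+0.104)) = 0.05121/0.4542 = 0.1127 m.
Re = ρVD_h/μ = 1.15·6.63·0.1127/2.06e-05 = 4.173e+04.
ε/D_h = 0.00018/0.1127 = 0.0016; Haaland gives 1/√f = -1.8 log₁₀[0.000184+0.000165] = 6.222, so f = 0.02583.
ΔP = f(L/D_h)(ρV²/2) = 0.02583·91.99/0.1127·25.28 = 532.7 Pa.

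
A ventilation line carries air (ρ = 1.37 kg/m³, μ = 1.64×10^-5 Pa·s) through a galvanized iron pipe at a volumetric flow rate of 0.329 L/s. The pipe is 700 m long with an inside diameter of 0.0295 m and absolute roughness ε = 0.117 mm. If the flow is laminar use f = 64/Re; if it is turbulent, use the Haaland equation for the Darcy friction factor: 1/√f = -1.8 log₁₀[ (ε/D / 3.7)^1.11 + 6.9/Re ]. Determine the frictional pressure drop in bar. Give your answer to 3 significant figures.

ΔP ≈ 0.00203 bar

Q = 0.329 L/s = 0.329/1000 = 0.000329 m³/s.
Cross-sectional area A = πD²/4 = π(0.0295)²/4 = 0.0006835 m²; mean velocity V = Q/A = 0.000329/0.0006835 = 0.4814 m/s.
Reynolds number Re = ρVD/μ = 1.37 · 0.4814 · 0.0295 / 1.64e-05 = 1186.
Re < 2300 → laminar flow, so f = 64/Re = 64/1186 = 0.05395 (the turbulent correlation is not needed).
Darcy-Weisbach: ΔP = f(L/D)(ρV²/2) = 0.05395·(700/0.0295)·(1.37·0.4814²/2) = 0.05395·2.373e+04·0.1587 = 203.2 Pa.
ΔP = 203.2 Pa = 0.00203 bar.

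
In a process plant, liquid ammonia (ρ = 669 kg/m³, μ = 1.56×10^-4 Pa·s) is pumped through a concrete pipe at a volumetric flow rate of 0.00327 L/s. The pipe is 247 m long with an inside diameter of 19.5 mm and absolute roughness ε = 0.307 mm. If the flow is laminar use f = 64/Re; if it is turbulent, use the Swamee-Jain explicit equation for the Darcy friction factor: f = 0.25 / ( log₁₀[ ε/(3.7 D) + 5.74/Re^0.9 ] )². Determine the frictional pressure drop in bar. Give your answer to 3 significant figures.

ΔP ≈ 3.55×10^-4 bar

Q = 0.00327 L/s = 0.00327/1000 = 3.27e-06 m³/s.
Cross-sectional area A = πD²/4 = π(0.0195)²/4 = 0.0002986 m²; mean velocity V = Q/A = 3.27e-06/0.0002986 = 0.01095 m/s.
Reynolds number Re = ρVD/μ = 669 · 0.01095 · 0.0195 / 0.000156 = 915.6.
Re < 2300 → laminar flow, so f = 64/Re = 64/915.6 = 0.0699 (the turbulent correlation is not needed).
Darcy-Weisbach: ΔP = f(L/D)(ρV²/2) = 0.0699·(247/0.0195)·(669·0.01095²/2) = 0.0699·1.267e+04·0.0401 = 35.51 Pa.
ΔP = 35.51 Pa = 3.55×10^-4 bar.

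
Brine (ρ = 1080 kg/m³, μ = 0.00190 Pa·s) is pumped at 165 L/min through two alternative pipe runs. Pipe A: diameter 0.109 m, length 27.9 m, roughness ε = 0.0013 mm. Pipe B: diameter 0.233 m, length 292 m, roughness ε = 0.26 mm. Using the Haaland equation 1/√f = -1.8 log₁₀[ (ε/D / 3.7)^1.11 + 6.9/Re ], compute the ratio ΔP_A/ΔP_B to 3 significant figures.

Pipe A: V = Q/A = 0.00275/0.009331 = 0.2947 m/s; Re = 1.826e+04; ε/D = 1.19e-05; Haaland → f = 0.02636; ΔP_A = f(L/D)(ρV²/2) = 316.5 Pa.
Pipe B: V = Q/A = 0.00275/0.04264 = 0.0645 m/s; Re = 8542; ε/D = 0.00112; Haaland → f = 0.0336; ΔP_B = f(L/D)(ρV²/2) = 94.58 Pa.
ΔP_A/ΔP_B = 316.5/94.58 = 3.35.

ΔP_A/ΔP_B ≈ 3.35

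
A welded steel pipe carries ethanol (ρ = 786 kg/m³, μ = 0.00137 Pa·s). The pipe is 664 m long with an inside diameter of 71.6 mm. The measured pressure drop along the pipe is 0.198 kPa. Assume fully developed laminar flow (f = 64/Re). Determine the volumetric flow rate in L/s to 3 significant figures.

For laminar flow, f = 64/Re with Re = ρVD/μ, so Darcy-Weisbach reduces to ΔP = 32μLV/D². Solving for V: V = ΔP·D²/(32μL) = 198·(0.0716)²/(32·0.00137·664) = 0.03487 m/s.
Check: Re = ρVD/μ = 786·0.03487·0.0716/0.00137 = 1432 < 2300, so the laminar assumption holds.
Q = V·A = 0.03487·(π/4·0.0716²) = 0.0001404 m³/s = 0.140 L/s.

Q ≈ 0.140 L/s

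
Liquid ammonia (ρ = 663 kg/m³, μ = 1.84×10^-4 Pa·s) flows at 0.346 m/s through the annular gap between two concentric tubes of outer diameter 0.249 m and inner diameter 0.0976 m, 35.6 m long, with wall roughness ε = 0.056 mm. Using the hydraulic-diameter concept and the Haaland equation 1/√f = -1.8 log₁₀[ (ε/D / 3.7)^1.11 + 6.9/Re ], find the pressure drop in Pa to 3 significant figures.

Hydraulic diameter D_h = 4A/P = D_o - D_i = 0.249 - 0.0976 = 0.1514 m.
Re = ρVD_h/μ = 663·0.346·0.1514/0.000184 = 1.888e+05.
ε/D_h = 5.6e-05/0.1514 = 0.00037; Haaland gives 1/√f = -1.8 log₁₀[3.63e-05+3.66e-05] = 7.448, so f = 0.01803.
ΔP = f(L/D_h)(ρV²/2) = 0.01803·35.6/0.1514·39.69 = 168.2 Pa.

ΔP ≈ 168 Pa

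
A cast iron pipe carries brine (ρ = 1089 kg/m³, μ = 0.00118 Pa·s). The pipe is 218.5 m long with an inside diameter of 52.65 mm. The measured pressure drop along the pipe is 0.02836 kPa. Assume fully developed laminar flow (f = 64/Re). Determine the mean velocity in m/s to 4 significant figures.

V ≈ 0.009528 m/s

For laminar flow, f = 64/Re with Re = ρVD/μ, so Darcy-Weisbach reduces to ΔP = 32μLV/D². Solving for V: V = ΔP·D²/(32μL) = 28.36·(0.05265)²/(32·0.00118·218.5) = 0.009528 m/s.
Check: Re = ρVD/μ = 1089·0.009528·0.05265/0.00118 = 463 < 2300, so the laminar assumption holds.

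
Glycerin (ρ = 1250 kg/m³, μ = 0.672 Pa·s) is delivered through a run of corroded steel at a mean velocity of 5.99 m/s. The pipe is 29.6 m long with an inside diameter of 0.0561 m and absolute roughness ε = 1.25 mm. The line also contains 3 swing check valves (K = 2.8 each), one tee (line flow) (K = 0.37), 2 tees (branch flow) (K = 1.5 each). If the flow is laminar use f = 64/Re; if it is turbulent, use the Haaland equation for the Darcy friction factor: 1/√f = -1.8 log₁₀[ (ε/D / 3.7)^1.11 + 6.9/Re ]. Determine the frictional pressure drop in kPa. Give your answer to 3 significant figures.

ΔP ≈ 1480 kPa

Reynolds number Re = ρVD/μ = 1250 · 5.99 · 0.0561 / 0.672 = 625.1.
Re < 2300 → laminar flow, so f = 64/Re = 64/625.1 = 0.1024 (the turbulent correlation is not needed).
Total minor-loss coefficient ΣK = 3·2.8 + 1·0.37 + 2·1.5 = 11.8.
ΔP = [f·L/D + ΣK]·(ρV²/2) = [0.1024·29.6/0.0561 + 11.8]·(1250·5.99²/2) = [54.02 + 11.8]·2.243e+04 = 1.475e+06 Pa.
ΔP = 1.475e+06 Pa = 1480 kPa.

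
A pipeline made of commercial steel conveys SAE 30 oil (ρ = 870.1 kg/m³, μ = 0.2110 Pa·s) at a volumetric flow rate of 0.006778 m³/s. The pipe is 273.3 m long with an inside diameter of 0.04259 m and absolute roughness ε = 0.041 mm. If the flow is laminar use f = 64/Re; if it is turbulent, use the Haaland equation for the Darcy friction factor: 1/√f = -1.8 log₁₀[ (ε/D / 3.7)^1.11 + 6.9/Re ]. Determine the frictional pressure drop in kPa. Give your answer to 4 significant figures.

Cross-sectional area A = πD²/4 = π(0.04259)²/4 = 0.001425 m²; mean velocity V = Q/A = 0.006778/0.001425 = 4.758 m/s.
Reynolds number Re = ρVD/μ = 870.1 · 4.758 · 0.04259 / 0.211 = 835.6.
Re < 2300 → laminar flow, so f = 64/Re = 64/835.6 = 0.07659 (the turbulent correlation is not needed).
Darcy-Weisbach: ΔP = f(L/D)(ρV²/2) = 0.07659·(273.3/0.04259)·(870.1·4.758²/2) = 0.07659·6417·9848 = 4.84e+06 Pa.
ΔP = 4.84e+06 Pa = 4840 kPa.

ΔP ≈ 4840 kPa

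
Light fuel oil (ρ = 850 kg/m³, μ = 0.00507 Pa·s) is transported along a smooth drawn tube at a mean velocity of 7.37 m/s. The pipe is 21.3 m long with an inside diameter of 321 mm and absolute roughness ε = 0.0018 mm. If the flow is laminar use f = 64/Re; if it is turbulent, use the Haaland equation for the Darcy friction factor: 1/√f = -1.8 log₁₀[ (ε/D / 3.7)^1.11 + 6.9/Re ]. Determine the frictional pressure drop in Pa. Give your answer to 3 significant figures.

Reynolds number Re = ρVD/μ = 850 · 7.37 · 0.321 / 0.00507 = 3.966e+05.
Re > 4000 → turbulent. Relative roughness ε/D = 1.8e-06/0.321 = 5.61e-06. Haaland: 1/√f = -1.8 log₁₀[(5.61e-06/3.7)^1.11 + 6.9/3.966e+05] = -1.8 log₁₀[3.47e-07 + 1.74e-05] = 8.552, so f = 0.01367.
Darcy-Weisbach: ΔP = f(L/D)(ρV²/2) = 0.01367·(21.3/0.321)·(850·7.37²/2) = 0.01367·66.36·2.308e+04 = 2.095e+04 Pa.

ΔP ≈ 20900 Pa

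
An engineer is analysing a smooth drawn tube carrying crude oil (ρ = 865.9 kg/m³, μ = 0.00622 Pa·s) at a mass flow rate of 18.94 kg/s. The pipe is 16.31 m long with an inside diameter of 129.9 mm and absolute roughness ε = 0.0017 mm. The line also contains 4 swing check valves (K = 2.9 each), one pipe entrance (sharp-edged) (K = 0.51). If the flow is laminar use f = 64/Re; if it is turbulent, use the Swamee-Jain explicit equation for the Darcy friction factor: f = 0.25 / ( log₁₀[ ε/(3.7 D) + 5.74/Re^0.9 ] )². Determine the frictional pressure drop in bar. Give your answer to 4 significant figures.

A = πD²/4 = π(0.1299)²/4 = 0.01325 m²; mean velocity V = ṁ/(ρA) = 18.94/(865.9 · 0.01325) = 1.65 m/s.
Reynolds number Re = ρVD/μ = 865.9 · 1.65 · 0.1299 / 0.00622 = 2.985e+04.
Re > 4000 → turbulent. Relative roughness ε/D = 1.7e-06/0.1299 = 1.31e-05. Swamee-Jain: f = 0.25/(log₁₀[1.31e-05/3.7 + 5.74/2.985e+04^0.9])² = 0.25/(log₁₀[3.54e-06 + 0.000539])² = 0.25/(-3.266)² = 0.02344.
Total minor-loss coefficient ΣK = 4·2.9 + 1·0.51 = 12.1.
ΔP = [f·L/D + ΣK]·(ρV²/2) = [0.02344·16.31/0.1299 + 12.1]·(865.9·1.65²/2) = [2.943 + 12.1]·1179 = 1.775e+04 Pa.
ΔP = 1.775e+04 Pa = 0.1775 bar.

ΔP ≈ 0.1775 bar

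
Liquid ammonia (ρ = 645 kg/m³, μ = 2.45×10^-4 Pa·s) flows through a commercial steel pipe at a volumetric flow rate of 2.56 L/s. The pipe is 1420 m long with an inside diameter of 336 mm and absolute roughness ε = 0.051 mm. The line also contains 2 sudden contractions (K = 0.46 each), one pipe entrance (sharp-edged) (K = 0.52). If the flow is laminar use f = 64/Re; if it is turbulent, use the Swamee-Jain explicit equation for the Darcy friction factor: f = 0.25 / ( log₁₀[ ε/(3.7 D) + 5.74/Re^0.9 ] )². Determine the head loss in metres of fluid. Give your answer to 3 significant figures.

h_f ≈ 0.00450 m

Q = 2.56 L/s = 2.56/1000 = 0.00256 m³/s.
Cross-sectional area A = πD²/4 = π(0.336)²/4 = 0.08867 m²; mean velocity V = Q/A = 0.00256/0.08867 = 0.02887 m/s.
Reynolds number Re = ρVD/μ = 645 · 0.02887 · 0.336 / 0.000245 = 2.554e+04.
Re > 4000 → turbulent. Relative roughness ε/D = 5.1e-05/0.336 = 0.000152. Swamee-Jain: f = 0.25/(log₁₀[0.000152/3.7 + 5.74/2.554e+04^0.9])² = 0.25/(log₁₀[4.1e-05 + 0.00062])² = 0.25/(-3.18)² = 0.02473.
Total minor-loss coefficient ΣK = 2·0.46 + 1·0.52 = 1.44.
ΔP = [f·L/D + ΣK]·(ρV²/2) = [0.02473·1420/0.336 + 1.44]·(645·0.02887²/2) = [104.5 + 1.44]·0.2688 = 28.48 Pa.
Head loss h_f = ΔP/(ρg) = 28.48/(645·9.81) = 0.00450 m.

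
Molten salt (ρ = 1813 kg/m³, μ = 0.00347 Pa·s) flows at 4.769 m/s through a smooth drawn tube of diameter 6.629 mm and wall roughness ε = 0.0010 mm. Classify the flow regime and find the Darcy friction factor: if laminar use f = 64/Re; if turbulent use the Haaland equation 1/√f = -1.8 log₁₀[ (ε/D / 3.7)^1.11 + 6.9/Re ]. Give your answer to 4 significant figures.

Re = ρVD/μ = 1813·4.769·0.006629/0.00347 = 1.652e+04.
Re > 4000 → turbulent. ε/D = 1e-06/0.006629 = 0.000151; Haaland: 1/√f = -1.8 log₁₀[1.34e-05 + 0.000418] = 6.058, so f = 0.02725.

f ≈ 0.02725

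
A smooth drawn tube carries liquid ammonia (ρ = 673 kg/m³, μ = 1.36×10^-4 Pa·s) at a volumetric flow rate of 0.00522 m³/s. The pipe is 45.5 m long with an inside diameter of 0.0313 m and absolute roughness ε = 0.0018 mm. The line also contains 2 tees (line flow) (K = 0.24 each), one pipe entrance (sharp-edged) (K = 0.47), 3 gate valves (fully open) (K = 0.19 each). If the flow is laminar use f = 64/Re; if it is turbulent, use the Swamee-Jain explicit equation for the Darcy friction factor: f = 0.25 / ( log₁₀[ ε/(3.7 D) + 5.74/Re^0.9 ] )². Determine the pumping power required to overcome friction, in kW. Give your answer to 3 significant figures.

Cross-sectional area A = πD²/4 = π(0.0313)²/4 = 0.0007694 m²; mean velocity V = Q/A = 0.00522/0.0007694 = 6.784 m/s.
Reynolds number Re = ρVD/μ = 673 · 6.784 · 0.0313 / 0.000136 = 1.051e+06.
Re > 4000 → turbulent. Relative roughness ε/D = 1.8e-06/0.0313 = 5.75e-05. Swamee-Jain: f = 0.25/(log₁₀[5.75e-05/3.7 + 5.74/1.051e+06^0.9])² = 0.25/(log₁₀[1.55e-05 + 2.19e-05])² = 0.25/(-4.427)² = 0.01276.
Total minor-loss coefficient ΣK = 2·0.24 + 1·0.47 + 3·0.19 = 1.52.
ΔP = [f·L/D + ΣK]·(ρV²/2) = [0.01276·45.5/0.0313 + 1.52]·(673·6.784²/2) = [18.54 + 1.52]·1.549e+04 = 3.107e+05 Pa.
Pumping power P = QΔP = 0.00522·3.107e+05 = 1622 W = 1.62 kW.

P ≈ 1.62 kW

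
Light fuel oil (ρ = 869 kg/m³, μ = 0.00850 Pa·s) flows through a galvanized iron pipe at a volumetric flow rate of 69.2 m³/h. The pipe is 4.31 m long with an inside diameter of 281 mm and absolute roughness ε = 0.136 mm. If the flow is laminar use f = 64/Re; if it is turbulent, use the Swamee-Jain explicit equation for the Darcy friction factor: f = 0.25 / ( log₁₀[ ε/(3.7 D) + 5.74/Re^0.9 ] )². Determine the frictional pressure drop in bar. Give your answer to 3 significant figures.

ΔP ≈ 2.10×10^-4 bar

Q = 69.2 m³/h = 69.2/3600 = 0.01922 m³/s.
Cross-sectional area A = πD²/4 = π(0.281)²/4 = 0.06202 m²; mean velocity V = Q/A = 0.01922/0.06202 = 0.31 m/s.
Reynolds number Re = ρVD/μ = 869 · 0.31 · 0.281 / 0.0085 = 8904.
Re > 4000 → turbulent. Relative roughness ε/D = 0.000136/0.281 = 0.000484. Swamee-Jain: f = 0.25/(log₁₀[0.000484/3.7 + 5.74/8904^0.9])² = 0.25/(log₁₀[0.000131 + 0.0016])² = 0.25/(-2.762)² = 0.03278.
Darcy-Weisbach: ΔP = f(L/D)(ρV²/2) = 0.03278·(4.31/0.281)·(869·0.31²/2) = 0.03278·15.34·41.74 = 20.99 Pa.
ΔP = 20.99 Pa = 2.10×10^-4 bar.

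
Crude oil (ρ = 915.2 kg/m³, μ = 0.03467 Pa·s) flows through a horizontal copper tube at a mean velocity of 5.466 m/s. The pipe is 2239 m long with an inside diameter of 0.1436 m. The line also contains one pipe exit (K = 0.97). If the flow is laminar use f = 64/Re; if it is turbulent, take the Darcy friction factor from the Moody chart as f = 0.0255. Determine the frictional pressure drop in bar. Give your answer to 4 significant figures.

Reynolds number Re = ρVD/μ = 915.2 · 5.466 · 0.1436 / 0.0347 = 2.072e+04.
Re > 4000 → turbulent; use the Moody-chart value f = 0.0255.
Total minor-loss coefficient ΣK = 1·0.97 = 0.97.
ΔP = [f·L/D + ΣK]·(ρV²/2) = [0.0255·2239/0.1436 + 0.97]·(915.2·5.466²/2) = [397.6 + 0.97]·1.367e+04 = 5.449e+06 Pa.
ΔP = 5.449e+06 Pa = 54.49 bar.

ΔP ≈ 54.49 bar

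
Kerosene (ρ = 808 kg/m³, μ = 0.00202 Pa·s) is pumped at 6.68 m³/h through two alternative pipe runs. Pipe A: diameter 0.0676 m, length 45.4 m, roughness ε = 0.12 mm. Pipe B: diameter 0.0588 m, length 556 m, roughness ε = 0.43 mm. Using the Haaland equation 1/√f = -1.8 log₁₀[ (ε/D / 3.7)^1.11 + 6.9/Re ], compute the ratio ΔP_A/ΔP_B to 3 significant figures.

Pipe A: V = Q/A = 0.001856/0.003589 = 0.517 m/s; Re = 1.398e+04; ε/D = 0.00178; Haaland → f = 0.03102; ΔP_A = f(L/D)(ρV²/2) = 2249 Pa.
Pipe B: V = Q/A = 0.001856/0.002715 = 0.6833 m/s; Re = 1.607e+04; ε/D = 0.00731; Haaland → f = 0.03811; ΔP_B = f(L/D)(ρV²/2) = 6.797e+04 Pa.
ΔP_A/ΔP_B = 2249/6.797e+04 = 0.0331.

ΔP_A/ΔP_B ≈ 0.0331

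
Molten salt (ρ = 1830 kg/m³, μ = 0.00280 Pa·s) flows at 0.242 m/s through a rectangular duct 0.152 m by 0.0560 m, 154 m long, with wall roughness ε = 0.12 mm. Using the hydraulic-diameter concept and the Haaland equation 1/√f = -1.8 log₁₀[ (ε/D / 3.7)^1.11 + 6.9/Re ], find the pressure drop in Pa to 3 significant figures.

Hydraulic diameter D_h = 4A/P = 4·(0.152·0.056)/(2·(0.152+0.056)) = 0.03405/0.416 = 0.08185 m.
Re = ρVD_h/μ = 1830·0.242·0.08185/0.0028 = 1.295e+04.
ε/D_h = 0.00012/0.08185 = 0.00147; Haaland gives 1/√f = -1.8 log₁₀[0.000167+0.000533] = 5.678, so f = 0.03101.
ΔP = f(L/D_h)(ρV²/2) = 0.03101·154/0.08185·53.59 = 3127 Pa.

ΔP ≈ 3130 Pa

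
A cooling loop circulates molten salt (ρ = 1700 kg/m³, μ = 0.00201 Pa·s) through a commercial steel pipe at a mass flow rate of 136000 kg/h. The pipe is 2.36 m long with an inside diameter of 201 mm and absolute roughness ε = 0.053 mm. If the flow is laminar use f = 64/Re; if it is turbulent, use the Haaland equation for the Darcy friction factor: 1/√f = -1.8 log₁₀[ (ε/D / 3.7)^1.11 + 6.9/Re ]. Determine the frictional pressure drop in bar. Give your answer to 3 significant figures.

ṁ = 136000 kg/h = 136000/3600 = 37.78 kg/s.
A = πD²/4 = π(0.201)²/4 = 0.03173 m²; mean velocity V = ṁ/(ρA) = 37.78/(1700 · 0.03173) = 0.7003 m/s.
Reynolds number Re = ρVD/μ = 1700 · 0.7003 · 0.201 / 0.00201 = 1.191e+05.
Re > 4000 → turbulent. Relative roughness ε/D = 5.3e-05/0.201 = 0.000264. Haaland: 1/√f = -1.8 log₁₀[(0.000264/3.7)^1.11 + 6.9/1.191e+05] = -1.8 log₁₀[2.49e-05 + 5.8e-05] = 7.347, so f = 0.01853.
Darcy-Weisbach: ΔP = f(L/D)(ρV²/2) = 0.01853·(2.36/0.201)·(1700·0.7003²/2) = 0.01853·11.74·416.9 = 90.69 Pa.
ΔP = 90.69 Pa = 9.07×10^-4 bar.

ΔP ≈ 9.07×10^-4 bar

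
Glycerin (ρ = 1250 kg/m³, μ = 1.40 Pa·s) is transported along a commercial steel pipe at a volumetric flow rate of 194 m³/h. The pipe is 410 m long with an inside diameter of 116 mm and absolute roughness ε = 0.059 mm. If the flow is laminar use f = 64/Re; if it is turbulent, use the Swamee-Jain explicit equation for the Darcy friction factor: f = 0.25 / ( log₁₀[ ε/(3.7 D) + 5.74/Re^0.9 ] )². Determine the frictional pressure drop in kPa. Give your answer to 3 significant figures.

Q = 194 m³/h = 194/3600 = 0.05389 m³/s.
Cross-sectional area A = πD²/4 = π(0.116)²/4 = 0.01057 m²; mean velocity V = Q/A = 0.05389/0.01057 = 5.099 m/s.
Reynolds number Re = ρVD/μ = 1250 · 5.099 · 0.116 / 1.4 = 528.1.
Re < 2300 → laminar flow, so f = 64/Re = 64/528.1 = 0.1212 (the turbulent correlation is not needed).
Darcy-Weisbach: ΔP = f(L/D)(ρV²/2) = 0.1212·(410/0.116)·(1250·5.099²/2) = 0.1212·3534·1.625e+04 = 6.96e+06 Pa.
ΔP = 6.96e+06 Pa = 6960 kPa.

ΔP ≈ 6960 kPa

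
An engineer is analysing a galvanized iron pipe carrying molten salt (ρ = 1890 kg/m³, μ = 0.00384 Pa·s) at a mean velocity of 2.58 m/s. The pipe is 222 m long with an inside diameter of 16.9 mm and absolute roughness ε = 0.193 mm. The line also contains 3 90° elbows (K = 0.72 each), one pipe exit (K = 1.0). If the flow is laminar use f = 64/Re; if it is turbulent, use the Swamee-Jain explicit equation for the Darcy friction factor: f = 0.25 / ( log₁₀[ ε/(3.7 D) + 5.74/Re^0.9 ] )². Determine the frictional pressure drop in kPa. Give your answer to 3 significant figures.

ΔP ≈ 3550 kPa

Reynolds number Re = ρVD/μ = 1890 · 2.58 · 0.0169 / 0.00384 = 2.146e+04.
Re > 4000 → turbulent. Relative roughness ε/D = 0.000193/0.0169 = 0.0114. Swamee-Jain: f = 0.25/(log₁₀[0.0114/3.7 + 5.74/2.146e+04^0.9])² = 0.25/(log₁₀[0.00309 + 0.000725])² = 0.25/(-2.419)² = 0.04273.
Total minor-loss coefficient ΣK = 3·0.72 + 1·1 = 3.16.
ΔP = [f·L/D + ΣK]·(ρV²/2) = [0.04273·222/0.0169 + 3.16]·(1890·2.58²/2) = [561.3 + 3.16]·6290 = 3.55e+06 Pa.
ΔP = 3.55e+06 Pa = 3550 kPa.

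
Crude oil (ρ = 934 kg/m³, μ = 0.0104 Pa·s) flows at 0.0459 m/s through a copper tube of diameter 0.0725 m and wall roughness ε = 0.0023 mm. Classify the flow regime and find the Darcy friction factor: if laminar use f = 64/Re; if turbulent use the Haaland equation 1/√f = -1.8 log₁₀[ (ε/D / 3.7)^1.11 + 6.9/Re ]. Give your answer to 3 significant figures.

f ≈ 0.214

Re = ρVD/μ = 934·0.0459·0.0725/0.0104 = 298.9.
Re < 2300 → laminar, so f = 64/Re = 0.2141 (roughness is irrelevant in laminar flow).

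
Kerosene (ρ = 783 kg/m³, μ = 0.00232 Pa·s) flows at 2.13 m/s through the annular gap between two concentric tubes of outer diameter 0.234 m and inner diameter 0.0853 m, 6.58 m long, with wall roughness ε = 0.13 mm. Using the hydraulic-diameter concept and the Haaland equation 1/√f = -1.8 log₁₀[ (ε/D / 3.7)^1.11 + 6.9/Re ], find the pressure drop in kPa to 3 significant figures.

Hydraulic diameter D_h = 4A/P = D_o - D_i = 0.234 - 0.0853 = 0.1487 m.
Re = ρVD_h/μ = 783·2.13·0.1487/0.00232 = 1.069e+05.
ε/D_h = 0.00013/0.1487 = 0.000874; Haaland gives 1/√f = -1.8 log₁₀[9.43e-05+6.45e-05] = 6.838, so f = 0.02139.
ΔP = f(L/D_h)(ρV²/2) = 0.02139·6.58/0.1487·1776 = 1681 Pa.
ΔP = 1.68 kPa.

ΔP ≈ 1.68 kPa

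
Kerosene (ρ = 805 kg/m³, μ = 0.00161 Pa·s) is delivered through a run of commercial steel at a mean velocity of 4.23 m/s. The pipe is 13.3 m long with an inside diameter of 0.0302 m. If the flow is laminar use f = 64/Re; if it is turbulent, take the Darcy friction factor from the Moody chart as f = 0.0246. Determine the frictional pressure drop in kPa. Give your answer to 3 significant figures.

Reynolds number Re = ρVD/μ = 805 · 4.23 · 0.0302 / 0.00161 = 6.387e+04.
Re > 4000 → turbulent; use the Moody-chart value f = 0.0246.
Darcy-Weisbach: ΔP = f(L/D)(ρV²/2) = 0.0246·(13.3/0.0302)·(805·4.23²/2) = 0.0246·440.4·7202 = 7.802e+04 Pa.
ΔP = 7.802e+04 Pa = 78.0 kPa.

ΔP ≈ 78.0 kPa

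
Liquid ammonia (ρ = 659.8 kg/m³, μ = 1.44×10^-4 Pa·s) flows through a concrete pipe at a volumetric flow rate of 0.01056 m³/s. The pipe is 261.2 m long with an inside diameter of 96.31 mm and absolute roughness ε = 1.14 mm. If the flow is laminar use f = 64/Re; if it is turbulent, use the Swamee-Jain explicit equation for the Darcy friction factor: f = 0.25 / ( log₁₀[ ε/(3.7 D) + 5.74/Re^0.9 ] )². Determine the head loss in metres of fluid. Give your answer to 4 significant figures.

Cross-sectional area A = πD²/4 = π(0.09631)²/4 = 0.007285 m²; mean velocity V = Q/A = 0.01056/0.007285 = 1.45 m/s.
Reynolds number Re = ρVD/μ = 659.8 · 1.45 · 0.09631 / 0.000144 = 6.397e+05.
Re > 4000 → turbulent. Relative roughness ε/D = 0.00114/0.09631 = 0.0118. Swamee-Jain: f = 0.25/(log₁₀[0.0118/3.7 + 5.74/6.397e+05^0.9])² = 0.25/(log₁₀[0.0032 + 3.42e-05])² = 0.25/(-2.49)² = 0.04031.
Darcy-Weisbach: ΔP = f(L/D)(ρV²/2) = 0.04031·(261.2/0.09631)·(659.8·1.45²/2) = 0.04031·2712·693.2 = 7.578e+04 Pa.
Head loss h_f = ΔP/(ρg) = 7.578e+04/(659.8·9.81) = 11.71 m.

h_f ≈ 11.71 m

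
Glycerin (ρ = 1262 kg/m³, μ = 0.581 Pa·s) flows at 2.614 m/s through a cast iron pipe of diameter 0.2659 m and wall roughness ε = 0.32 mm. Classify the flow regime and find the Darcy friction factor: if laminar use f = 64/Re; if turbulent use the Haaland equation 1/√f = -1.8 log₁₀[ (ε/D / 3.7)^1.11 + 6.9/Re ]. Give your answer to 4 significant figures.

f ≈ 0.04239

Re = ρVD/μ = 1262·2.614·0.2659/0.581 = 1510.
Re < 2300 → laminar, so f = 64/Re = 0.04239 (roughness is irrelevant in laminar flow).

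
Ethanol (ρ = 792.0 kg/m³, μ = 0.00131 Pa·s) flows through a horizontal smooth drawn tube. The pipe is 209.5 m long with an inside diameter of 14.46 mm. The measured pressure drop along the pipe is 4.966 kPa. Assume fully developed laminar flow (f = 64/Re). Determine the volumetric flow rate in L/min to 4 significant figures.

Q ≈ 1.165 L/min

For laminar flow, f = 64/Re with Re = ρVD/μ, so Darcy-Weisbach reduces to ΔP = 32μLV/D². Solving for V: V = ΔP·D²/(32μL) = 4966·(0.01446)²/(32·0.00131·209.5) = 0.1182 m/s.
Check: Re = ρVD/μ = 792·0.1182·0.01446/0.00131 = 1034 < 2300, so the laminar assumption holds.
Q = V·A = 0.1182·(π/4·0.01446²) = 1.942e-05 m³/s = 1.165 L/min.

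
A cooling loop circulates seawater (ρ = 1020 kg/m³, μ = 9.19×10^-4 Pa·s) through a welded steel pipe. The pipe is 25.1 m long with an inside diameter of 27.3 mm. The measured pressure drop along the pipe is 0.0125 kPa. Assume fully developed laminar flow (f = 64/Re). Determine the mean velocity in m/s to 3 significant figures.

For laminar flow, f = 64/Re with Re = ρVD/μ, so Darcy-Weisbach reduces to ΔP = 32μLV/D². Solving for V: V = ΔP·D²/(32μL) = 12.5·(0.0273)²/(32·0.000919·25.1) = 0.01262 m/s.
Check: Re = ρVD/μ = 1020·0.01262·0.0273/0.000919 = 382.4 < 2300, so the laminar assumption holds.

V ≈ 0.0126 m/s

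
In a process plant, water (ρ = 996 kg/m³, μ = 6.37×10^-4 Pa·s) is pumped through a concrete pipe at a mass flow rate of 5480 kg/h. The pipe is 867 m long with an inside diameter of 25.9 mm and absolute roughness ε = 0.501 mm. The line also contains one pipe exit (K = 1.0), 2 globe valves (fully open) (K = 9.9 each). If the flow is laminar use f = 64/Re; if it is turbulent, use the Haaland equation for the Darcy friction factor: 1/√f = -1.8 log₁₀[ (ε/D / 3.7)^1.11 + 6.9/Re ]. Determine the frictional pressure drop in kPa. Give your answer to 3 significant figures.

ṁ = 5480 kg/h = 5480/3600 = 1.522 kg/s.
A = πD²/4 = π(0.0259)²/4 = 0.0005269 m²; mean velocity V = ṁ/(ρA) = 1.522/(996 · 0.0005269) = 2.901 m/s.
Reynolds number Re = ρVD/μ = 996 · 2.901 · 0.0259 / 0.000637 = 1.175e+05.
Re > 4000 → turbulent. Relative roughness ε/D = 0.000501/0.0259 = 0.0193. Haaland: 1/√f = -1.8 log₁₀[(0.0193/3.7)^1.11 + 6.9/1.175e+05] = -1.8 log₁₀[0.00293 + 5.87e-05] = 4.543, so f = 0.04845.
Total minor-loss coefficient ΣK = 1·1 + 2·9.9 = 20.8.
ΔP = [f·L/D + ΣK]·(ρV²/2) = [0.04845·867/0.0259 + 20.8]·(996·2.901²/2) = [1622 + 20.8]·4191 = 6.883e+06 Pa.
ΔP = 6.883e+06 Pa = 6880 kPa.

ΔP ≈ 6880 kPa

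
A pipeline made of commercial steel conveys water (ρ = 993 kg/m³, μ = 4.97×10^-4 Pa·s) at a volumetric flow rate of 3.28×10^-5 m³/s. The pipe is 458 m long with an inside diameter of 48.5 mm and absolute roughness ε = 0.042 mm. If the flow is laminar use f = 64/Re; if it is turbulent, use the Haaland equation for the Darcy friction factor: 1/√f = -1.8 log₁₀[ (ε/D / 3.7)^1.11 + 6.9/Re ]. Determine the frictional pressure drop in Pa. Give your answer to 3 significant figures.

ΔP ≈ 55.0 Pa

Cross-sectional area A = πD²/4 = π(0.0485)²/4 = 0.001847 m²; mean velocity V = Q/A = 3.28e-05/0.001847 = 0.01775 m/s.
Reynolds number Re = ρVD/μ = 993 · 0.01775 · 0.0485 / 0.000497 = 1720.
Re < 2300 → laminar flow, so f = 64/Re = 64/1720 = 0.0372 (the turbulent correlation is not needed).
Darcy-Weisbach: ΔP = f(L/D)(ρV²/2) = 0.0372·(458/0.0485)·(993·0.01775²/2) = 0.0372·9443·0.1565 = 54.98 Pa.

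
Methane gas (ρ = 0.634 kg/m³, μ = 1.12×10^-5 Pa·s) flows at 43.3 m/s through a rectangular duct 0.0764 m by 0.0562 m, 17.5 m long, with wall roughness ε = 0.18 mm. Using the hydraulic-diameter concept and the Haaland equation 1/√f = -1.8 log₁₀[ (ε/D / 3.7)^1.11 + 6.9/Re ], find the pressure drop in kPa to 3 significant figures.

ΔP ≈ 4.25 kPa

Hydraulic diameter D_h = 4A/P = 4·(0.0764·0.0562)/(2·(0.0764+0.0562)) = 0.01717/0.2652 = 0.06476 m.
Re = ρVD_h/μ = 0.634·43.3·0.06476/1.12e-05 = 1.587e+05.
ε/D_h = 0.00018/0.06476 = 0.00278; Haaland gives 1/√f = -1.8 log₁₀[0.00034+4.35e-05] = 6.148, so f = 0.02645.
ΔP = f(L/D_h)(ρV²/2) = 0.02645·17.5/0.06476·594.3 = 4249 Pa.
ΔP = 4.25 kPa.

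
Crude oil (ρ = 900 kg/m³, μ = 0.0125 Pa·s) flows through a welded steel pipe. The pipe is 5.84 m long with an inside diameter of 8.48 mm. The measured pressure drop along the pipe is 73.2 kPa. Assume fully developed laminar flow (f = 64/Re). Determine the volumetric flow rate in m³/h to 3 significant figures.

Q ≈ 0.458 m³/h

For laminar flow, f = 64/Re with Re = ρVD/μ, so Darcy-Weisbach reduces to ΔP = 32μLV/D². Solving for V: V = ΔP·D²/(32μL) = 7.32e+04·(0.00848)²/(32·0.0125·5.84) = 2.253 m/s.
Check: Re = ρVD/μ = 900·2.253·0.00848/0.0125 = 1376 < 2300, so the laminar assumption holds.
Q = V·A = 2.253·(π/4·0.00848²) = 0.0001273 m³/s = 0.458 m³/h.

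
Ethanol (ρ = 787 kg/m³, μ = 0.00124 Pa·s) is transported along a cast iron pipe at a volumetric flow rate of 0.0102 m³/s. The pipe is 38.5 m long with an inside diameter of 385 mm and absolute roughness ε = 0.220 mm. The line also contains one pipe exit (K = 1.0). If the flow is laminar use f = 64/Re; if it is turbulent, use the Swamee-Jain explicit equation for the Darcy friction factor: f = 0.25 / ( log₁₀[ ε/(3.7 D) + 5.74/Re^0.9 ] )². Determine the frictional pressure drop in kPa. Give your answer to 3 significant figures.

ΔP ≈ 0.0111 kPa

Cross-sectional area A = πD²/4 = π(0.385)²/4 = 0.1164 m²; mean velocity V = Q/A = 0.0102/0.1164 = 0.08762 m/s.
Reynolds number Re = ρVD/μ = 787 · 0.08762 · 0.385 / 0.00124 = 2.141e+04.
Re > 4000 → turbulent. Relative roughness ε/D = 0.00022/0.385 = 0.000571. Swamee-Jain: f = 0.25/(log₁₀[0.000571/3.7 + 5.74/2.141e+04^0.9])² = 0.25/(log₁₀[0.000154 + 0.000727])² = 0.25/(-3.055)² = 0.02679.
Total minor-loss coefficient ΣK = 1·1 = 1.
ΔP = [f·L/D + ΣK]·(ρV²/2) = [0.02679·38.5/0.385 + 1]·(787·0.08762²/2) = [2.679 + 1]·3.021 = 11.11 Pa.
ΔP = 11.11 Pa = 0.0111 kPa.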